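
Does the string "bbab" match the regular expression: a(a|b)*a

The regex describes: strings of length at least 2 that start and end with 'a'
No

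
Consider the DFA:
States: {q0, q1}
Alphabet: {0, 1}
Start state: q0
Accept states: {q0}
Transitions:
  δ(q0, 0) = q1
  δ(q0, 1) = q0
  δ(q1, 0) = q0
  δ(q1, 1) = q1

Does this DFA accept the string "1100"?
Processing string "1100":
  q0 --1--> q0
  q0 --1--> q0
  q0 --0--> q1
  q1 --0--> q0
Final state: q0
Accept states: {q0}
q0 is an accept state, so the string is accepted.

Final answer: Yes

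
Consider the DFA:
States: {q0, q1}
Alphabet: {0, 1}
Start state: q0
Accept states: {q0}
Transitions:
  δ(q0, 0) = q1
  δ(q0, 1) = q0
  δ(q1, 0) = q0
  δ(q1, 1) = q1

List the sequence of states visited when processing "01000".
Starting at q0
Read '0': q0 -> q1
Read '1': q1 -> q1
Read '0': q1 -> q0
Read '0': q0 -> q1
Read '0': q1 -> q0

Final answer: q0 -> q1 -> q1 -> q0 -> q1 -> q0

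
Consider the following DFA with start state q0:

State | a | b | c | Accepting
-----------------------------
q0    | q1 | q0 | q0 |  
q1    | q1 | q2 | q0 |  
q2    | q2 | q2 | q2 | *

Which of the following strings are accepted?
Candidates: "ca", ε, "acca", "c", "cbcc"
"ca": q0 → q0 → q1; q1 is not accepting → rejected
ε: q0; q0 is not accepting → rejected
"acca": q0 → q1 → q0 → q0 → q1; q1 is not accepting → rejected
"c": q0 → q0; q0 is not accepting → rejected
"cbcc": q0 → q0 → q0 → q0 → q0; q0 is not accepting → rejected

Final answer: None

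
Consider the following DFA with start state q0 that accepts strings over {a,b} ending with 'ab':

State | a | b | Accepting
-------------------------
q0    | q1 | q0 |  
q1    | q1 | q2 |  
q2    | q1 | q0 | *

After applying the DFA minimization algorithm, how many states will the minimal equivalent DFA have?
All 3 states are reachable from q0, so none can be removed as unreachable.
Table-filling: first mark every (accepting, non-accepting) pair as distinguishable (accepting: {q2}; non-accepting: {q0, q1}).
Round 1: (q0, q1) on 'b' go to q0 and q2, already distinguishable → mark.
Every pair of states is distinguishable, so the DFA is already minimal.
Equivalence classes: {q0}, {q1}, {q2} → 3 states.

Final answer: 3 states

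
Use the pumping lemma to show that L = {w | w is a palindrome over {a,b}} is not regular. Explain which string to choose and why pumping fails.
Language: L = {w | w is a palindrome over {a,b}} (strings that read the same forwards and backwards)
Step 1: Assume for contradiction that L is regular, with pumping length p.
Step 2: Choose s = a^p b a^p. Then s ∈ L (it reads the same forwards and backwards) and |s| ≥ p.
Step 3: Consider any decomposition s = xyz with |xy| ≤ p and |y| > 0. Since |xy| ≤ p and the first p symbols of s are all a's, y = a^k for some k with 1 ≤ k ≤ p.
Step 4: Pumping up (i = 2): xy²z = a^(p+k) b a^p. Its reverse is a^p b a^(p+k) ≠ a^(p+k) b a^p (the single b is no longer in the middle), so xy²z is not a palindrome and xy²z ∉ L.
This contradicts the pumping lemma, so L is not regular.

Final answer: Choose s = a^p b a^p. Since |xy| ≤ p, y = a^k with k ≥ 1. Then xy²z = a^(p+k) b a^p is not a palindrome, so ∉ L.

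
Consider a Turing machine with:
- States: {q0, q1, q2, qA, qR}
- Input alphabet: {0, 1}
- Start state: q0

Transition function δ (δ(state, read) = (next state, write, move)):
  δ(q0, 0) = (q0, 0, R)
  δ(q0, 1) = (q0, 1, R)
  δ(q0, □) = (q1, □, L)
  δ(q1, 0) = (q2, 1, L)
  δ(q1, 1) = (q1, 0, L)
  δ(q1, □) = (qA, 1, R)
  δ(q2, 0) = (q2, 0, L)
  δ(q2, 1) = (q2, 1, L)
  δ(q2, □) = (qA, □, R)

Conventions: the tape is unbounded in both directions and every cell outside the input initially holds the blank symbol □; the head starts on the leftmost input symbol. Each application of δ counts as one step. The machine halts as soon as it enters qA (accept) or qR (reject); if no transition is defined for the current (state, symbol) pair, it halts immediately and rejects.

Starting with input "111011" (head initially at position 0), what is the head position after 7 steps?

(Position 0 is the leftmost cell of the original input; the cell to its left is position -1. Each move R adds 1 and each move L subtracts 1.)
Step 0: [q0]111011 (head at position 0)
Step 1: δ(q0, 1) = (q0, 1, R)  ⊢  1[q0]11011 (head at position 1)
Step 2: δ(q0, 1) = (q0, 1, R)  ⊢  11[q0]1011 (head at position 2)
Step 3: δ(q0, 1) = (q0, 1, R)  ⊢  111[q0]011 (head at position 3)
Step 4: δ(q0, 0) = (q0, 0, R)  ⊢  1110[q0]11 (head at position 4)
Step 5: δ(q0, 1) = (q0, 1, R)  ⊢  11101[q0]1 (head at position 5)
Step 6: δ(q0, 1) = (q0, 1, R)  ⊢  111011[q0]□ (head at position 6)
Step 7: δ(q0, □) = (q1, □, L)  ⊢  11101[q1]1□ (head at position 5)
Head position after 7 steps: 5

Final answer: Position 5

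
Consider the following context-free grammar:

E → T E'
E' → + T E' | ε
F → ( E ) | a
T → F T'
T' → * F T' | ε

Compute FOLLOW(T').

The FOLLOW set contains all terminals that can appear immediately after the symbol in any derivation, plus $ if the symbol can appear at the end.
Useful FIRST sets: FIRST(E') = {+, ε}, FIRST(T') = {*, ε} (both E' and T' are nullable).
FOLLOW(E): E is the start symbol → $; E appears in F → ( E ) followed by ')' → FOLLOW(E) = {), $}.
FOLLOW(E'): E' appears at the right end of E → T E' and of E' → + T E', so FOLLOW(E') ⊇ FOLLOW(E) (the second occurrence adds nothing new). FOLLOW(E') = {), $}.
FOLLOW(T): in E → T E' and E' → + T E', T is followed by E': add FIRST(E') minus ε = {+}; since E' is nullable, also add FOLLOW(E) and FOLLOW(E') = {), $}. FOLLOW(T) = {+, ), $}.
FOLLOW(T'): T' appears at the right end of T → F T' and of T' → * F T', so FOLLOW(T') = FOLLOW(T) = {+, ), $}.

Final answer: {$, ), +}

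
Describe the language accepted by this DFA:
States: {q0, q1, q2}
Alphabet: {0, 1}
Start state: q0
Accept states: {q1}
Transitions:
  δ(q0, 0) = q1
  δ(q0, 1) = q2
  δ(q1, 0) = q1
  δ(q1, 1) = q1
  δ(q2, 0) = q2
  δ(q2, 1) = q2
Analyzing the DFA structure:
Start state: q0
Accept states: {q1}
Interpreting what each state remembers (checking against the transitions):
  q0: nothing has been read yet
  q1: the first symbol was 0
  q2: the first symbol was 1 (trap state)
  δ(q0, 0): in q0 (nothing has been read yet), after reading 0 we have: the first symbol was 0 → q1
  δ(q0, 1): in q0 (nothing has been read yet), after reading 1 we have: the first symbol was 1 (trap state) → q2
  δ(q1, 0): in q1 (the first symbol was 0), after reading 0 we have: the first symbol was 0 → q1
  δ(q1, 1): in q1 (the first symbol was 0), after reading 1 we have: the first symbol was 0 → q1
  δ(q2, 0): in q2 (the first symbol was 1 (trap state)), after reading 0 we have: the first symbol was 1 (trap state) → q2
  δ(q2, 1): in q2 (the first symbol was 1 (trap state)), after reading 1 we have: the first symbol was 1 (trap state) → q2
A string is accepted iff it ends in {q1}, i.e. the first symbol was 0.
Language: All binary strings starting with 0

Final answer: All binary strings starting with 0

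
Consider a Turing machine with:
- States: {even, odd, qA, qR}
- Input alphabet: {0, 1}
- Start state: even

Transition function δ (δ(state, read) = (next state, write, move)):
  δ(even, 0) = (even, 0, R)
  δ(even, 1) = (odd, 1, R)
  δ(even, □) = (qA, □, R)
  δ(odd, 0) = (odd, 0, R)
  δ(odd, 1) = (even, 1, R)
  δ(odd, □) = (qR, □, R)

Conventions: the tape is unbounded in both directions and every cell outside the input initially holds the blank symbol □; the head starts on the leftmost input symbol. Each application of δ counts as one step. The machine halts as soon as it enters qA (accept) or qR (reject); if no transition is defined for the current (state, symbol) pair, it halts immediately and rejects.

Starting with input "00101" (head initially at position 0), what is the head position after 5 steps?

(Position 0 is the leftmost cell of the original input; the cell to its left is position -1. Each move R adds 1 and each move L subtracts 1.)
Step 0: [even]00101 (head at position 0)
Step 1: δ(even, 0) = (even, 0, R)  ⊢  0[even]0101 (head at position 1)
Step 2: δ(even, 0) = (even, 0, R)  ⊢  00[even]101 (head at position 2)
Step 3: δ(even, 1) = (odd, 1, R)  ⊢  001[odd]01 (head at position 3)
Step 4: δ(odd, 0) = (odd, 0, R)  ⊢  0010[odd]1 (head at position 4)
Step 5: δ(odd, 1) = (even, 1, R)  ⊢  00101[even]□ (head at position 5)
Head position after 5 steps: 5

Final answer: Position 5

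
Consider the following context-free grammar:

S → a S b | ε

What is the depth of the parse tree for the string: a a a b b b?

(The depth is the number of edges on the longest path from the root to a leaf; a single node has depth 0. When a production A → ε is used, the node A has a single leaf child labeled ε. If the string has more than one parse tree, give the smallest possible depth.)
The only parse tree applies S → a S b 3 times (once per matching a…b pair) and then S → ε.
The S nodes sit at depths 0, 1, …, 3; the innermost S (depth 3) has the single child ε at depth 4.
The terminal leaves a, b are at depths 1..3, so the longest root-to-leaf path is S → S → … → S → ε with 4 edges.
Depth = 4.

Final answer: 4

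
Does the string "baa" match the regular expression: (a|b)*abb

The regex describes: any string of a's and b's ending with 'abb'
No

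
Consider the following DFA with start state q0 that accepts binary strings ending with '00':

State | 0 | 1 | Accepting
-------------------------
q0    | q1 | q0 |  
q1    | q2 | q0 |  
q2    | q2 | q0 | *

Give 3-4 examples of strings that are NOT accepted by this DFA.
Any strings that end in a non-accepting state work; for example:
"001": q0 → q1 → q2 → q0; q0 is not accepting → rejected
"0101": q0 → q1 → q0 → q1 → q0; q0 is not accepting → rejected
"1001": q0 → q0 → q1 → q2 → q0; q0 is not accepting → rejected
"1101": q0 → q0 → q0 → q1 → q0; q0 is not accepting → rejected

Final answer: "001", "0101", "1001", "1101"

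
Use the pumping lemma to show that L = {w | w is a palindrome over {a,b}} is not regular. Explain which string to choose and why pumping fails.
Language: L = {w | w is a palindrome over {a,b}} (strings that read the same forwards and backwards)
Step 1: Assume for contradiction that L is regular, with pumping length p.
Step 2: Choose s = a^p b a^p. Then s ∈ L (it reads the same forwards and backwards) and |s| ≥ p.
Step 3: Consider any decomposition s = xyz with |xy| ≤ p and |y| > 0. Since |xy| ≤ p and the first p symbols of s are all a's, y = a^k for some k with 1 ≤ k ≤ p.
Step 4: Pumping up (i = 2): xy²z = a^(p+k) b a^p. Its reverse is a^p b a^(p+k) ≠ a^(p+k) b a^p (the single b is no longer in the middle), so xy²z is not a palindrome and xy²z ∉ L.
This contradicts the pumping lemma, so L is not regular.

Final answer: Choose s = a^p b a^p. Since |xy| ≤ p, y = a^k with k ≥ 1. Then xy²z = a^(p+k) b a^p is not a palindrome, so ∉ L.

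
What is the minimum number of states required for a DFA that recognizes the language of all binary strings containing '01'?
Language: binary strings containing '01'
Lower bound (Myhill–Nerode): the prefixes ε, 0, 01 are pairwise distinguishable:
  ε vs 01: suffix ε distinguishes them (ε is rejected, 01 is accepted)
  0 vs 01: suffix ε distinguishes them (0 is rejected, 01 is accepted)
  ε vs 0: suffix 1 distinguishes them (ε·1 = 1 is rejected, 0·1 = 01 is accepted)
So any DFA needs at least 3 states.
Upper bound: a DFA with 3 states exists (one state per class above: 'no progress', 'last symbol 0', and 'seen 01' (accepting sink)).
Minimum states: 3

Final answer: 3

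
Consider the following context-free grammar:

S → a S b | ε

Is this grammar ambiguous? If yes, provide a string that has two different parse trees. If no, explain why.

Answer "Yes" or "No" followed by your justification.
At every step exactly one production applies: if the remaining string to generate is non-empty it starts with a and ends with b, forcing S → a S b; if it is empty, S → ε is forced. Hence each string a^n b^n has exactly one derivation (S → a S b applied n times, then S → ε) and one parse tree.

Final answer: No - the grammar is unambiguous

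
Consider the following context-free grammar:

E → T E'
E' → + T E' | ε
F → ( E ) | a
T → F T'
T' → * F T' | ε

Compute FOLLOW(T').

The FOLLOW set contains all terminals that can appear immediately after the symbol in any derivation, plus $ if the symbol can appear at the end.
Useful FIRST sets: FIRST(E') = {+, ε}, FIRST(T') = {*, ε} (both E' and T' are nullable).
FOLLOW(E): E is the start symbol → $; E appears in F → ( E ) followed by ')' → FOLLOW(E) = {), $}.
FOLLOW(E'): E' appears at the right end of E → T E' and of E' → + T E', so FOLLOW(E') ⊇ FOLLOW(E) (the second occurrence adds nothing new). FOLLOW(E') = {), $}.
FOLLOW(T): in E → T E' and E' → + T E', T is followed by E': add FIRST(E') minus ε = {+}; since E' is nullable, also add FOLLOW(E) and FOLLOW(E') = {), $}. FOLLOW(T) = {+, ), $}.
FOLLOW(T'): T' appears at the right end of T → F T' and of T' → * F T', so FOLLOW(T') = FOLLOW(T) = {+, ), $}.

Final answer: {$, ), +}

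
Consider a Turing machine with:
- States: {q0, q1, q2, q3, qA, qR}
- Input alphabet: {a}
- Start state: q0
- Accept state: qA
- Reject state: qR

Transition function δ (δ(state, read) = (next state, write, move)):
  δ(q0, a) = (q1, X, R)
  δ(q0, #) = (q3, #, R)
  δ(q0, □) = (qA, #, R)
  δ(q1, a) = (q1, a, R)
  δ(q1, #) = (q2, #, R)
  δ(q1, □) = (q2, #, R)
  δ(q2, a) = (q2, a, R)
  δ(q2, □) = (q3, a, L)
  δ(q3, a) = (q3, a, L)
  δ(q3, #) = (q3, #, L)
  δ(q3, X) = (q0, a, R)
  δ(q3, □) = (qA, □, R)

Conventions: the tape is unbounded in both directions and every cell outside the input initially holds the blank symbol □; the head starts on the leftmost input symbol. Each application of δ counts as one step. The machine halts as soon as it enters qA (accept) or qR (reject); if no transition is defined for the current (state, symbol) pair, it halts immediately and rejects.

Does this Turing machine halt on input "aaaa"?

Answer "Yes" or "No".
Trace (configuration after each step, as tape_left[state]tape_right with head position):
Step 0: [q0]aaaa (head at position 0)
Step 1: X[q1]aaa (head 1)
Step 2: Xa[q1]aa (head 2)
Step 3: Xaa[q1]a (head 3)
Step 4: Xaaa[q1]□ (head 4)
Step 5: Xaaa#[q2]□ (head 5)
Step 6: Xaaa[q3]#a (head 4)
Step 7: Xaa[q3]a#a (head 3)
Step 8: Xa[q3]aa#a (head 2)
Step 9: X[q3]aaa#a (head 1)
Step 10: [q3]Xaaa#a (head 0)
Step 11: a[q0]aaa#a (head 1)
Step 12: aX[q1]aa#a (head 2)
Step 13: aXa[q1]a#a (head 3)
Step 14: aXaa[q1]#a (head 4)
Step 15: aXaa#[q2]a (head 5)
Step 16: aXaa#a[q2]□ (head 6)
Step 17: aXaa#[q3]aa (head 5)
Step 18: aXaa[q3]#aa (head 4)
Step 19: aXa[q3]a#aa (head 3)
Step 20: aX[q3]aa#aa (head 2)
Step 21: a[q3]Xaa#aa (head 1)
Step 22: aa[q0]aa#aa (head 2)
Step 23: aaX[q1]a#aa (head 3)
Step 24: aaXa[q1]#aa (head 4)
Step 25: aaXa#[q2]aa (head 5)
Step 26: aaXa#a[q2]a (head 6)
Step 27: aaXa#aa[q2]□ (head 7)
Step 28: aaXa#a[q3]aa (head 6)
Step 29: aaXa#[q3]aaa (head 5)
Step 30: aaXa[q3]#aaa (head 4)
Step 31: aaX[q3]a#aaa (head 3)
Step 32: aa[q3]Xa#aaa (head 2)
Step 33: aaa[q0]a#aaa (head 3)
Step 34: aaaX[q1]#aaa (head 4)
Step 35: aaaX#[q2]aaa (head 5)
Step 36: aaaX#a[q2]aa (head 6)
Step 37: aaaX#aa[q2]a (head 7)
Step 38: aaaX#aaa[q2]□ (head 8)
Step 39: aaaX#aa[q3]aa (head 7)
Step 40: aaaX#a[q3]aaa (head 6)
Step 41: aaaX#[q3]aaaa (head 5)
Step 42: aaaX[q3]#aaaa (head 4)
Step 43: aaa[q3]X#aaaa (head 3)
Step 44: aaaa[q0]#aaaa (head 4)
Step 45: aaaa#[q3]aaaa (head 5)
Step 46: aaaa[q3]#aaaa (head 4)
Step 47: aaa[q3]a#aaaa (head 3)
Step 48: aa[q3]aa#aaaa (head 2)
Step 49: a[q3]aaa#aaaa (head 1)
Step 50: [q3]aaaa#aaaa (head 0)
Step 51: [q3]□aaaa#aaaa (head -1)
Step 52: □[qA]aaaa#aaaa (head 0)
The machine is in qA, so it halts and accepts.
It halts after 52 steps.

Final answer: Yes - halts after 52 steps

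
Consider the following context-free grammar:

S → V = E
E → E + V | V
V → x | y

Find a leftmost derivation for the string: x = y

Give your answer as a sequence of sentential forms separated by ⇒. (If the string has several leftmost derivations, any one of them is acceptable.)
Start with S.
Step 1: the leftmost non-terminal is S; apply S → V = E:  V = E
Step 2: the leftmost non-terminal is V; apply V → x:  x = E
Step 3: the leftmost non-terminal is E; apply E → V:  x = V
Step 4: the leftmost non-terminal is V; apply V → y:  x = y

Final answer: S ⇒ V = E ⇒ x = E ⇒ x = V ⇒ x = y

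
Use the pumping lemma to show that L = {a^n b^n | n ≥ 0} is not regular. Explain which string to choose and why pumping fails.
Language: L = {a^n b^n | n ≥ 0} (equal numbers of a's followed by b's)
Step 1: Assume for contradiction that L is regular, with pumping length p.
Step 2: Choose s = a^p b^p. Then s ∈ L (it has p a's followed by p b's) and |s| ≥ p.
Step 3: Consider any decomposition s = xyz with |xy| ≤ p and |y| > 0. Since |xy| ≤ p and the first p symbols of s are all a's, y = a^k for some k with 1 ≤ k ≤ p.
Step 4: Pumping up (i = 2): xy²z = a^(p+k) b^p, which has more a's than b's, so xy²z ∉ L.
This contradicts the pumping lemma, so L is not regular.

Final answer: Choose s = a^p b^p. Since |xy| ≤ p, y = a^k with k ≥ 1. Then xy²z = a^(p+k) b^p ∉ L.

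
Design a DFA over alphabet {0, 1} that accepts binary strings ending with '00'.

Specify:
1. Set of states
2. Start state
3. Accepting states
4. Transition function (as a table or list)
One valid DFA (any DFA recognizing the same language is acceptable):
States: {q0, q1, q2}
Start: q0
Accepting: {q2}
Transitions (accepting states marked with *):
State | 0 | 1 | Accepting
-------------------------
q0    | q1 | q0 |  
q1    | q2 | q0 |  
q2    | q2 | q0 | *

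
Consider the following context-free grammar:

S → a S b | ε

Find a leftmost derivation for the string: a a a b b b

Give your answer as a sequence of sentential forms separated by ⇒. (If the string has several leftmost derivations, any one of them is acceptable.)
Start with S.
Step 1: the leftmost non-terminal is S; apply S → a S b:  a S b
Step 2: the leftmost non-terminal is S; apply S → a S b:  a a S b b
Step 3: the leftmost non-terminal is S; apply S → a S b:  a a a S b b b
Step 4: the leftmost non-terminal is S; apply S → ε:  a a a b b b

Final answer: S ⇒ a S b ⇒ a a S b b ⇒ a a a S b b b ⇒ a a a b b b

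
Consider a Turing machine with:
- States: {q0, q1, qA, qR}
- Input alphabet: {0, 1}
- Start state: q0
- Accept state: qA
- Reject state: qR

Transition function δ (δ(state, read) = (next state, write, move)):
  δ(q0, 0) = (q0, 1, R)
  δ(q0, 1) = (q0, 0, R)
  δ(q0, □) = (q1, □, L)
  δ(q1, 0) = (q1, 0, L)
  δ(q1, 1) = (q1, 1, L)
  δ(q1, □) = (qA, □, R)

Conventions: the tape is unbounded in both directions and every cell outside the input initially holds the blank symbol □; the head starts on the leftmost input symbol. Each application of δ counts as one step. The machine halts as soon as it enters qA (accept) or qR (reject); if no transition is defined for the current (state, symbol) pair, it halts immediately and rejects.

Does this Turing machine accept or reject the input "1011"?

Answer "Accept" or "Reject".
Step 0: [q0]1011 (head at position 0)
Step 1: δ(q0, 1) = (q0, 0, R)  ⊢  0[q0]011 (head at position 1)
Step 2: δ(q0, 0) = (q0, 1, R)  ⊢  01[q0]11 (head at position 2)
Step 3: δ(q0, 1) = (q0, 0, R)  ⊢  010[q0]1 (head at position 3)
Step 4: δ(q0, 1) = (q0, 0, R)  ⊢  0100[q0]□ (head at position 4)
Step 5: δ(q0, □) = (q1, □, L)  ⊢  010[q1]0□ (head at position 3)
Step 6: δ(q1, 0) = (q1, 0, L)  ⊢  01[q1]00□ (head at position 2)
Step 7: δ(q1, 0) = (q1, 0, L)  ⊢  0[q1]100□ (head at position 1)
Step 8: δ(q1, 1) = (q1, 1, L)  ⊢  [q1]0100□ (head at position 0)
Step 9: δ(q1, 0) = (q1, 0, L)  ⊢  [q1]□0100□ (head at position -1)
Step 10: δ(q1, □) = (qA, □, R)  ⊢  □[qA]0100□ (head at position 0)
The machine is in qA, so it halts and accepts.

Final answer: Accept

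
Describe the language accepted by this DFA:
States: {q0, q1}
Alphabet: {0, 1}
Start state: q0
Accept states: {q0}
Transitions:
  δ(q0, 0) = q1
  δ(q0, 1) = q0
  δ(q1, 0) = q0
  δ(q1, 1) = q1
Analyzing the DFA structure:
Start state: q0
Accept states: {q0}
Interpreting what each state remembers (checking against the transitions):
  q0: an even number of 0s has been read so far
  q1: an odd number of 0s has been read so far
  δ(q0, 0): in q0 (an even number of 0s has been read so far), after reading 0 we have: an odd number of 0s has been read so far → q1
  δ(q0, 1): in q0 (an even number of 0s has been read so far), after reading 1 we have: an even number of 0s has been read so far → q0
  δ(q1, 0): in q1 (an odd number of 0s has been read so far), after reading 0 we have: an even number of 0s has been read so far → q0
  δ(q1, 1): in q1 (an odd number of 0s has been read so far), after reading 1 we have: an odd number of 0s has been read so far → q1
A string is accepted iff it ends in {q0}, i.e. an even number of 0s has been read so far.
Language: All binary strings with an even number of 0s

Final answer: All binary strings with an even number of 0s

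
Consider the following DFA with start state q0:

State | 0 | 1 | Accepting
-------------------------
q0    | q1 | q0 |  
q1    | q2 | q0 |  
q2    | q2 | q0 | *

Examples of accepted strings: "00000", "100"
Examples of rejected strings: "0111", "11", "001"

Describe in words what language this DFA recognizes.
binary strings ending with '00'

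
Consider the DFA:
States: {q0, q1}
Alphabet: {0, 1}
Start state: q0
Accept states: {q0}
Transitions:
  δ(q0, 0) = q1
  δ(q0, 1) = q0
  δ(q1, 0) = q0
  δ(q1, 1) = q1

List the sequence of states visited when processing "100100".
Starting at q0
Read '1': q0 -> q0
Read '0': q0 -> q1
Read '0': q1 -> q0
Read '1': q0 -> q0
Read '0': q0 -> q1
Read '0': q1 -> q0

Final answer: q0 -> q0 -> q1 -> q0 -> q0 -> q1 -> q0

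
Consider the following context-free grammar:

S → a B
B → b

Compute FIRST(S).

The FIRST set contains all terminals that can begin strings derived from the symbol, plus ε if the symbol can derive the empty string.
S has the single production S → a B, whose right-hand side begins with the terminal a. So FIRST(S) = {a}.

Final answer: {a}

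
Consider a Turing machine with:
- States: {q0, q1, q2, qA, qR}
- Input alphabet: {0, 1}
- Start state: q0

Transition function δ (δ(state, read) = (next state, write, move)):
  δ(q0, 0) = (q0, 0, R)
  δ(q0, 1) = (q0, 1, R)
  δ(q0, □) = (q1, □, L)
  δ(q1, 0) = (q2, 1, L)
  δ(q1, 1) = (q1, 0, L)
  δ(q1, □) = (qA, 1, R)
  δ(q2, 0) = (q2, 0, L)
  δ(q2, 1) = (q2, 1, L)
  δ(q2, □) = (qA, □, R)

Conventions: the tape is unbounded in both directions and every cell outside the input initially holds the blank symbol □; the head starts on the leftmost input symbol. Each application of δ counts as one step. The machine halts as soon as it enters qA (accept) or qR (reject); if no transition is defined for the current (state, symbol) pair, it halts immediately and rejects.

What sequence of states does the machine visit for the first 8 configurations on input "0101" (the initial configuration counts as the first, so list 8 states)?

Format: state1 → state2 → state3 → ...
Step 0: [q0]0101 (head at position 0)
Step 1: δ(q0, 0) = (q0, 0, R)  ⊢  0[q0]101 (head at position 1)
Step 2: δ(q0, 1) = (q0, 1, R)  ⊢  01[q0]01 (head at position 2)
Step 3: δ(q0, 0) = (q0, 0, R)  ⊢  010[q0]1 (head at position 3)
Step 4: δ(q0, 1) = (q0, 1, R)  ⊢  0101[q0]□ (head at position 4)
Step 5: δ(q0, □) = (q1, □, L)  ⊢  010[q1]1□ (head at position 3)
Step 6: δ(q1, 1) = (q1, 0, L)  ⊢  01[q1]00□ (head at position 2)
Step 7: δ(q1, 0) = (q2, 1, L)  ⊢  0[q2]110□ (head at position 1)
Reading off the states of these 8 configurations: q0 → q0 → q0 → q0 → q0 → q1 → q1 → q2

Final answer: q0 → q0 → q0 → q0 → q0 → q1 → q1 → q2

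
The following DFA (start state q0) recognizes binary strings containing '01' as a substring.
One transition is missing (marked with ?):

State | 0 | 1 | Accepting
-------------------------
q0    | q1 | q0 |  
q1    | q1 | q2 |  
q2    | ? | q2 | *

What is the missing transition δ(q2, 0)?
q2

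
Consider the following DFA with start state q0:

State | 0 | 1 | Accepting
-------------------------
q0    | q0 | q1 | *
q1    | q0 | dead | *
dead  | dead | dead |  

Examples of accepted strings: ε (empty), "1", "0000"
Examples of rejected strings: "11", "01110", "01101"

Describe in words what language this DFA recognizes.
binary strings with no two consecutive 1s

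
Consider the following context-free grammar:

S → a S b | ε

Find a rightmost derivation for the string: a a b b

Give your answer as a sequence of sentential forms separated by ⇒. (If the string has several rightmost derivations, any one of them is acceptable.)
Start with S.
Step 1: the rightmost non-terminal is S; apply S → a S b:  a S b
Step 2: the rightmost non-terminal is S; apply S → a S b:  a a S b b
Step 3: the rightmost non-terminal is S; apply S → ε:  a a b b

Final answer: S ⇒ a S b ⇒ a a S b b ⇒ a a b b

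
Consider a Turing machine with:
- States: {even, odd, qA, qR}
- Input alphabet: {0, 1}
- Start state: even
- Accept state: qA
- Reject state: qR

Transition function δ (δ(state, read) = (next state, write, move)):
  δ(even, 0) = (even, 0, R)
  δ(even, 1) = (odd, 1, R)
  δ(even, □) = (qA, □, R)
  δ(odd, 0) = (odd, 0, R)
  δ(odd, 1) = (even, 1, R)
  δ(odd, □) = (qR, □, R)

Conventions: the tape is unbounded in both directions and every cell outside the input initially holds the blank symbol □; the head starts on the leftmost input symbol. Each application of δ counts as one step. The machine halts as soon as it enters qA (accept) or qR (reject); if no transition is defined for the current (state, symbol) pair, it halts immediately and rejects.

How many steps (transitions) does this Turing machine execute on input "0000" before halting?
Step 0: [even]0000 (head at position 0)
Step 1: δ(even, 0) = (even, 0, R)  ⊢  0[even]000 (head at position 1)
Step 2: δ(even, 0) = (even, 0, R)  ⊢  00[even]00 (head at position 2)
Step 3: δ(even, 0) = (even, 0, R)  ⊢  000[even]0 (head at position 3)
Step 4: δ(even, 0) = (even, 0, R)  ⊢  0000[even]□ (head at position 4)
Step 5: δ(even, □) = (qA, □, R)  ⊢  0000□[qA]□ (head at position 5)
The machine is in qA, so it halts and accepts.
Number of transitions executed: 5.

Final answer: 5 steps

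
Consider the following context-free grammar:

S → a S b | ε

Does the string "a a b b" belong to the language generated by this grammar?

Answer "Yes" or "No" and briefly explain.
A derivation exists: S ⇒ a S b ⇒ a a S b b ⇒ a a b b (using S → a S b twice, then S → ε).

Final answer: Yes - a valid derivation exists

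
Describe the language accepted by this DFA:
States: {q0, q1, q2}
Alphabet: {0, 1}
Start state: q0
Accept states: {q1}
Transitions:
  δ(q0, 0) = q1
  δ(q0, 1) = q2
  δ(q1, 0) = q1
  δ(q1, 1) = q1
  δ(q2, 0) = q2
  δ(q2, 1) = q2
Analyzing the DFA structure:
Start state: q0
Accept states: {q1}
Interpreting what each state remembers (checking against the transitions):
  q0: nothing has been read yet
  q1: the first symbol was 0
  q2: the first symbol was 1 (trap state)
  δ(q0, 0): in q0 (nothing has been read yet), after reading 0 we have: the first symbol was 0 → q1
  δ(q0, 1): in q0 (nothing has been read yet), after reading 1 we have: the first symbol was 1 (trap state) → q2
  δ(q1, 0): in q1 (the first symbol was 0), after reading 0 we have: the first symbol was 0 → q1
  δ(q1, 1): in q1 (the first symbol was 0), after reading 1 we have: the first symbol was 0 → q1
  δ(q2, 0): in q2 (the first symbol was 1 (trap state)), after reading 0 we have: the first symbol was 1 (trap state) → q2
  δ(q2, 1): in q2 (the first symbol was 1 (trap state)), after reading 1 we have: the first symbol was 1 (trap state) → q2
A string is accepted iff it ends in {q1}, i.e. the first symbol was 0.
Language: All binary strings starting with 0

Final answer: All binary strings starting with 0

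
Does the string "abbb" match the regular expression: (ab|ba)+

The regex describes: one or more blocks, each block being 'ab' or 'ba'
No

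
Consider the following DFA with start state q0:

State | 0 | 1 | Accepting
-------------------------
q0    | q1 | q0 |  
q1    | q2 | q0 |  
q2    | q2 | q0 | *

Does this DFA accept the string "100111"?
Start in q0.
Read '1': q0 → q0
Read '0': q0 → q1
Read '0': q1 → q2
Read '1': q2 → q0
Read '1': q0 → q0
Read '1': q0 → q0
Final state q0 is not accepting, so the string is rejected.

Final answer: No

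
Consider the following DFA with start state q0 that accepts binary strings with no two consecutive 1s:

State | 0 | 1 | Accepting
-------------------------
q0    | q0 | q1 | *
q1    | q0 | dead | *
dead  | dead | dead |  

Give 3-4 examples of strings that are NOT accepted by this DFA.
Any strings that end in a non-accepting state work; for example:
"0011": q0 → q0 → q0 → q1 → dead; dead is not accepting → rejected
"0111": q0 → q0 → q1 → dead → dead; dead is not accepting → rejected
"1011": q0 → q1 → q0 → q1 → dead; dead is not accepting → rejected
"1111": q0 → q1 → dead → dead → dead; dead is not accepting → rejected

Final answer: "0011", "0111", "1011", "1111"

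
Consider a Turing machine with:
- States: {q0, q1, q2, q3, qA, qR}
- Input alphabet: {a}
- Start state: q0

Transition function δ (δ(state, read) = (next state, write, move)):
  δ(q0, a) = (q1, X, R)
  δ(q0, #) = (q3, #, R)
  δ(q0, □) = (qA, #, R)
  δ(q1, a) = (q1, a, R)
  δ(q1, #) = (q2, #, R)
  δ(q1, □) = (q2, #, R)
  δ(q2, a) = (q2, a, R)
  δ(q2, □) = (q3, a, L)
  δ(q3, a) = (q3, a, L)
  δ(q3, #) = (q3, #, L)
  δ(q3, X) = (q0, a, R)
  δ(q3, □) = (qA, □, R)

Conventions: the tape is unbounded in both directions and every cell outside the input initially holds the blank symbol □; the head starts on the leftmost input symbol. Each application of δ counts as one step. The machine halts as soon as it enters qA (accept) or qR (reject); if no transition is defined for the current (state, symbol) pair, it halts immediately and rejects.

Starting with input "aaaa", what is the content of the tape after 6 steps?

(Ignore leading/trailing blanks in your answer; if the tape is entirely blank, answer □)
Step 0: [q0]aaaa (head at position 0)
Step 1: δ(q0, a) = (q1, X, R)  ⊢  X[q1]aaa (head at position 1)
Step 2: δ(q1, a) = (q1, a, R)  ⊢  Xa[q1]aa (head at position 2)
Step 3: δ(q1, a) = (q1, a, R)  ⊢  Xaa[q1]a (head at position 3)
Step 4: δ(q1, a) = (q1, a, R)  ⊢  Xaaa[q1]□ (head at position 4)
Step 5: δ(q1, □) = (q2, #, R)  ⊢  Xaaa#[q2]□ (head at position 5)
Step 6: δ(q2, □) = (q3, a, L)  ⊢  Xaaa[q3]#a (head at position 4)
Tape after 6 steps (ignoring surrounding blanks): Xaaa#a

Final answer: Tape: Xaaa#a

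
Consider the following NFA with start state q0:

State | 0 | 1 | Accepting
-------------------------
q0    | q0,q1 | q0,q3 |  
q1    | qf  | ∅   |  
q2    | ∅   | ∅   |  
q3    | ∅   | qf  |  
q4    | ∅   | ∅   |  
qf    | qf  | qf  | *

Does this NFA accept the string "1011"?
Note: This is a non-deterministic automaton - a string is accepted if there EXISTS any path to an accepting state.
Track the set of states the NFA could be in: start {q0}
Read '1': {q0} → {q0, q3}
Read '0': {q0, q3} → {q0, q1}
Read '1': {q0, q1} → {q0, q3}
Read '1': {q0, q3} → {q0, q3, qf}
Final set {q0, q3, qf} contains accepting state(s) {qf} → accepted.

Final answer: Yes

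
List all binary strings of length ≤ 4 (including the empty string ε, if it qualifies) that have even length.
Checking every binary string of length 0 to 4:
  Length 0: accepted: ε | rejected: (none)
  Length 1: accepted: (none) | rejected: 0, 1
  Length 2: accepted: 00, 01, 10, 11 | rejected: (none)
  Length 3: accepted: (none) | rejected: 000, 001, 010, 011, 100, 101, 110, 111
  Length 4: accepted: 0000, 0001, 0010, 0011, 0100, 0101, 0110, 0111, 1000, 1001, 1010, 1011, 1100, 1101, 1110, 1111 | rejected: (none)
Total: 21 string(s).

Final answer: ε, 00, 01, 10, 11, 0000, 0001, 0010, 0011, 0100, 0101, 0110, 0111, 1000, 1001, 1010, 1011, 1100, 1101, 1110, 1111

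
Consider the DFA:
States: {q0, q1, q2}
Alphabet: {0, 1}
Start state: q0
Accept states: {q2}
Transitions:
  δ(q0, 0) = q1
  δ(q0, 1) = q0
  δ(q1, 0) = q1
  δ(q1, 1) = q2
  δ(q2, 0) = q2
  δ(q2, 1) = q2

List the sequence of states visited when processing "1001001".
Starting at q0
Read '1': q0 -> q0
Read '0': q0 -> q1
Read '0': q1 -> q1
Read '1': q1 -> q2
Read '0': q2 -> q2
Read '0': q2 -> q2
Read '1': q2 -> q2

Final answer: q0 -> q0 -> q1 -> q1 -> q2 -> q2 -> q2 -> q2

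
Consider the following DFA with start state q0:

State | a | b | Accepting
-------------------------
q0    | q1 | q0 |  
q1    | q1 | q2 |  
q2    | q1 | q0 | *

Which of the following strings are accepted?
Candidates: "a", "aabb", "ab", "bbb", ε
"a": q0 → q1; q1 is not accepting → rejected
"aabb": q0 → q1 → q1 → q2 → q0; q0 is not accepting → rejected
"ab": q0 → q1 → q2; q2 is accepting → accepted
"bbb": q0 → q0 → q0 → q0; q0 is not accepting → rejected
ε: q0; q0 is not accepting → rejected

Final answer: "ab"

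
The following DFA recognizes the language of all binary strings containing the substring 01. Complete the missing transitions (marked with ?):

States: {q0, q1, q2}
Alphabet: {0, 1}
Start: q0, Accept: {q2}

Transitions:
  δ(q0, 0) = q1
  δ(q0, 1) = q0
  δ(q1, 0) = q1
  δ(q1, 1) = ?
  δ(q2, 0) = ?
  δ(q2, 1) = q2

What each state remembers (consistent with the given transitions and accept states):
  q0: 01 not seen yet and the last symbol was not 0
  q1: 01 not seen yet and the last symbol was 0
  q2: the substring 01 has already been seen
Filling in the missing entries:
  δ(q1, 1): in q1 (01 not seen yet and the last symbol was 0), after reading 1 we have: the substring 01 has already been seen → q2
  δ(q2, 0): in q2 (the substring 01 has already been seen), after reading 0 we have: the substring 01 has already been seen → q2

Final answer: δ(q1, 1) = q2; δ(q2, 0) = q2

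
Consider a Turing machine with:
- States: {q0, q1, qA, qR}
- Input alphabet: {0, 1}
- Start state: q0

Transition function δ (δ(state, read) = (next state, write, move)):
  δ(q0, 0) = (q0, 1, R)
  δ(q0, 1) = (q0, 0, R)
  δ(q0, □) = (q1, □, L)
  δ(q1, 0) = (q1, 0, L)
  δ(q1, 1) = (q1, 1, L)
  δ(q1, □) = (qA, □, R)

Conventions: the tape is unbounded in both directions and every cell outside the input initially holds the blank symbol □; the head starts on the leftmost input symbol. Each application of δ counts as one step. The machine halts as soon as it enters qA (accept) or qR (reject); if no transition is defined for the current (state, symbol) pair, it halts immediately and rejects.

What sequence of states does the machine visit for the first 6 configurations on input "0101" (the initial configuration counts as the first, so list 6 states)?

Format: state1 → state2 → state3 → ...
Step 0: [q0]0101 (head at position 0)
Step 1: δ(q0, 0) = (q0, 1, R)  ⊢  1[q0]101 (head at position 1)
Step 2: δ(q0, 1) = (q0, 0, R)  ⊢  10[q0]01 (head at position 2)
Step 3: δ(q0, 0) = (q0, 1, R)  ⊢  101[q0]1 (head at position 3)
Step 4: δ(q0, 1) = (q0, 0, R)  ⊢  1010[q0]□ (head at position 4)
Step 5: δ(q0, □) = (q1, □, L)  ⊢  101[q1]0□ (head at position 3)
Reading off the states of these 6 configurations: q0 → q0 → q0 → q0 → q0 → q1

Final answer: q0 → q0 → q0 → q0 → q0 → q1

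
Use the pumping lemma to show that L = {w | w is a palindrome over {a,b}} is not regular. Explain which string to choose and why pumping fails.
Language: L = {w | w is a palindrome over {a,b}} (strings that read the same forwards and backwards)
Step 1: Assume for contradiction that L is regular, with pumping length p.
Step 2: Choose s = a^p b a^p. Then s ∈ L (it reads the same forwards and backwards) and |s| ≥ p.
Step 3: Consider any decomposition s = xyz with |xy| ≤ p and |y| > 0. Since |xy| ≤ p and the first p symbols of s are all a's, y = a^k for some k with 1 ≤ k ≤ p.
Step 4: Pumping up (i = 2): xy²z = a^(p+k) b a^p. Its reverse is a^p b a^(p+k) ≠ a^(p+k) b a^p (the single b is no longer in the middle), so xy²z is not a palindrome and xy²z ∉ L.
This contradicts the pumping lemma, so L is not regular.

Final answer: Choose s = a^p b a^p. Since |xy| ≤ p, y = a^k with k ≥ 1. Then xy²z = a^(p+k) b a^p is not a palindrome, so ∉ L.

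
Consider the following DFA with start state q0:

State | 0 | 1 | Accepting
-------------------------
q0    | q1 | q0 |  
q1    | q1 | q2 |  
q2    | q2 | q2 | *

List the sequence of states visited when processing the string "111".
q0 → q0 → q0 → q0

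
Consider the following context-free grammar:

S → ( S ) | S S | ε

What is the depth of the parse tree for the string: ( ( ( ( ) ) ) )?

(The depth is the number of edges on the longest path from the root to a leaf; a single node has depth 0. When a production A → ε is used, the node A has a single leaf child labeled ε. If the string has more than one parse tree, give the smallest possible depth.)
The string is 4 nested pairs. The shallowest parse tree applies S → ( S ) 4 times (one node per nested pair, each a child of the previous) and then S → ε in the middle.
S nodes at depths 0..4, ε leaf at depth 5; parentheses leaves are at depths 1..4.
(Using S → S S with an S → ε child anywhere only adds levels, so it cannot give a shallower tree.)
Depth = 5.

Final answer: 5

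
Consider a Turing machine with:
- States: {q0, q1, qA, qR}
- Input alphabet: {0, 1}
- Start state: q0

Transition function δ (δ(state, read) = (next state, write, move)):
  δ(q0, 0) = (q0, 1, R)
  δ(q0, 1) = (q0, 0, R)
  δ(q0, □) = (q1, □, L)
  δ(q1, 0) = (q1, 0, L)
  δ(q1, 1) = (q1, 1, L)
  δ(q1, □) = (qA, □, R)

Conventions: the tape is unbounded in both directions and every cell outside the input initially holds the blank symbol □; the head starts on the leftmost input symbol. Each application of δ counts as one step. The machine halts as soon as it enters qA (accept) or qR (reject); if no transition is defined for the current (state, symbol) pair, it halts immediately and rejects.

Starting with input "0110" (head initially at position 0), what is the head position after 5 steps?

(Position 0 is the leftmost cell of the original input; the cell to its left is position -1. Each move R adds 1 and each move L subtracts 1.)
Step 0: [q0]0110 (head at position 0)
Step 1: δ(q0, 0) = (q0, 1, R)  ⊢  1[q0]110 (head at position 1)
Step 2: δ(q0, 1) = (q0, 0, R)  ⊢  10[q0]10 (head at position 2)
Step 3: δ(q0, 1) = (q0, 0, R)  ⊢  100[q0]0 (head at position 3)
Step 4: δ(q0, 0) = (q0, 1, R)  ⊢  1001[q0]□ (head at position 4)
Step 5: δ(q0, □) = (q1, □, L)  ⊢  100[q1]1□ (head at position 3)
Head position after 5 steps: 3

Final answer: Position 3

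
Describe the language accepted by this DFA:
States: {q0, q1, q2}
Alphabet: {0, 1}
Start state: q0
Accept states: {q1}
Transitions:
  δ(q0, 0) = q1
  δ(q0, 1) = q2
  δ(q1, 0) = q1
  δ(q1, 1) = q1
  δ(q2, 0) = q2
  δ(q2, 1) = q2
Analyzing the DFA structure:
Start state: q0
Accept states: {q1}
Interpreting what each state remembers (checking against the transitions):
  q0: nothing has been read yet
  q1: the first symbol was 0
  q2: the first symbol was 1 (trap state)
  δ(q0, 0): in q0 (nothing has been read yet), after reading 0 we have: the first symbol was 0 → q1
  δ(q0, 1): in q0 (nothing has been read yet), after reading 1 we have: the first symbol was 1 (trap state) → q2
  δ(q1, 0): in q1 (the first symbol was 0), after reading 0 we have: the first symbol was 0 → q1
  δ(q1, 1): in q1 (the first symbol was 0), after reading 1 we have: the first symbol was 0 → q1
  δ(q2, 0): in q2 (the first symbol was 1 (trap state)), after reading 0 we have: the first symbol was 1 (trap state) → q2
  δ(q2, 1): in q2 (the first symbol was 1 (trap state)), after reading 1 we have: the first symbol was 1 (trap state) → q2
A string is accepted iff it ends in {q1}, i.e. the first symbol was 0.
Language: All binary strings starting with 0

Final answer: All binary strings starting with 0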